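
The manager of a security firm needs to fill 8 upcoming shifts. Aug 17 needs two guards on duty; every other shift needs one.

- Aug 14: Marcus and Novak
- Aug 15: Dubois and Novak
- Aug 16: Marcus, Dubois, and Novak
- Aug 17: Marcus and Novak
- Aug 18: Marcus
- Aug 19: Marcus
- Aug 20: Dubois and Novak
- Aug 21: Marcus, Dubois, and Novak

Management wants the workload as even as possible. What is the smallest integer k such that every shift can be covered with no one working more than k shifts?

With 3 guards and 9 worker-slots to fill, someone must work at least ⌈9/3⌉ = 3 shifts, so k ≥ 3.
k = 3 works: Aug 14→Novak, Aug 15→Dubois, Aug 16→Dubois, Aug 17→Marcus+Novak, Aug 18→Marcus, Aug 19→Marcus, Aug 20→Dubois, Aug 21→Novak.
Loads: Marcus 3, Dubois 3, Novak 3 — all ≤ 3.

3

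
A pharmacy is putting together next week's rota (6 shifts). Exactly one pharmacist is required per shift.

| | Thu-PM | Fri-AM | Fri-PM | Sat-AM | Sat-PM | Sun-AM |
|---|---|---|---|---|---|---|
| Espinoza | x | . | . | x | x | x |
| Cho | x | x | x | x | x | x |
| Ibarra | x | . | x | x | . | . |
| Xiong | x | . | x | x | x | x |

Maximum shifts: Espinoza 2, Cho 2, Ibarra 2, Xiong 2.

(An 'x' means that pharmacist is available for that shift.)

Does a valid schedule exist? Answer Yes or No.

Yes

Fri-AM can only be covered by Cho, so that assignment is forced.
One valid schedule: Thu-PM→Ibarra, Fri-AM→Cho, Fri-PM→Cho, Sat-AM→Ibarra, Sat-PM→Espinoza, Sun-AM→Espinoza.
Loads: Espinoza 2/2, Cho 2/2, Ibarra 2/2, Xiong 0/2 — all within limits.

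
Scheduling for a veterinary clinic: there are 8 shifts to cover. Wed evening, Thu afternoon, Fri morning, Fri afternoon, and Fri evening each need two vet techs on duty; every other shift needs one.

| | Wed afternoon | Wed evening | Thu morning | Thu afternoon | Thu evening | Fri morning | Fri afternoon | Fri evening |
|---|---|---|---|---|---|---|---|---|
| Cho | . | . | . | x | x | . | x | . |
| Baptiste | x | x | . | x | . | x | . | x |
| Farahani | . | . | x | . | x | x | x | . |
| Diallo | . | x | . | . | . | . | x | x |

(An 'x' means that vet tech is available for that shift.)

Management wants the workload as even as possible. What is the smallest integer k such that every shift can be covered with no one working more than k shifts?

5

With 4 vet techs and 13 worker-slots to fill, someone must work at least ⌈13/4⌉ = 4 shifts, so k ≥ 4.
k = 4 fails: Shifts {Wed afternoon, Wed evening, Thu afternoon, Fri morning, Fri evening} need 9 worker-slots in total, but the vet techs available for any of those shifts (Cho, Baptiste, Farahani, and Diallo) can supply at most 8 among them. So no valid schedule exists.
k = 5 works: Wed afternoon→Baptiste, Wed evening→Baptiste+Diallo, Thu morning→Farahani, Thu afternoon→Cho+Baptiste, Thu evening→Cho, Fri morning→Baptiste+Farahani, Fri afternoon→Cho+Farahani, Fri evening→Baptiste+Diallo.
Loads: Cho 3, Baptiste 5, Farahani 3, Diallo 2 — all ≤ 5.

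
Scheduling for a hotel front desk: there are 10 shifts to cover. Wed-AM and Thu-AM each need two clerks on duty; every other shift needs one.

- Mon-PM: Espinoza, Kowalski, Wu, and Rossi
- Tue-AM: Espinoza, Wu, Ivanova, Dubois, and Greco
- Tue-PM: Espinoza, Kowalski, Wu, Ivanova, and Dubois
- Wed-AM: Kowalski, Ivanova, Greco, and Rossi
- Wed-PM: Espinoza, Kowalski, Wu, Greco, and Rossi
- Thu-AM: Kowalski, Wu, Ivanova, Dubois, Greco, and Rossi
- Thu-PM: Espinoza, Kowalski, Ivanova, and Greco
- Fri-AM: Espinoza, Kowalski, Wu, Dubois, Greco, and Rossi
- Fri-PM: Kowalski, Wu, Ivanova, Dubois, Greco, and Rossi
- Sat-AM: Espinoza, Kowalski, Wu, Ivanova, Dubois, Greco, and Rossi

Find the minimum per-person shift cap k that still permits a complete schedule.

With 7 clerks and 12 worker-slots to fill, someone must work at least ⌈12/7⌉ = 2 shifts, so k ≥ 2.
k = 2 works: Mon-PM→Espinoza, Tue-AM→Wu, Tue-PM→Kowalski, Wed-AM→Ivanova+Greco, Wed-PM→Kowalski, Thu-AM→Dubois+Greco, Thu-PM→Espinoza, Fri-AM→Wu, Fri-PM→Ivanova, Sat-AM→Dubois.
Loads: Espinoza 2, Kowalski 2, Wu 2, Ivanova 2, Dubois 2, Greco 2, Rossi 0 — all ≤ 2.

2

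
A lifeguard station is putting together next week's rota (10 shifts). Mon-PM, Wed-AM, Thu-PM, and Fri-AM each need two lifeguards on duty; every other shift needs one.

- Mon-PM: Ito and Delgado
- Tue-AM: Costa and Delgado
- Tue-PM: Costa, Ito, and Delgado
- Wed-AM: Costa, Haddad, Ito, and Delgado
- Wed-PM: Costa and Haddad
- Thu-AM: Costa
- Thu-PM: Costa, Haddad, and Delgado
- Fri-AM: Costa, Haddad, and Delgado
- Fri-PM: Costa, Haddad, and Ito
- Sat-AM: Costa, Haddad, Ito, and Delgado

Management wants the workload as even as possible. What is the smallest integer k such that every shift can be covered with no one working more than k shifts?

With 4 lifeguards and 14 worker-slots to fill, someone must work at least ⌈14/4⌉ = 4 shifts, so k ≥ 4.
k = 4 works: Mon-PM→Ito+Delgado, Tue-AM→Costa, Tue-PM→Costa, Wed-AM→Ito+Delgado, Wed-PM→Costa, Thu-AM→Costa, Thu-PM→Haddad+Delgado, Fri-AM→Haddad+Delgado, Fri-PM→Haddad, Sat-AM→Haddad.
Loads: Costa 4, Haddad 4, Ito 2, Delgado 4 — all ≤ 4.

4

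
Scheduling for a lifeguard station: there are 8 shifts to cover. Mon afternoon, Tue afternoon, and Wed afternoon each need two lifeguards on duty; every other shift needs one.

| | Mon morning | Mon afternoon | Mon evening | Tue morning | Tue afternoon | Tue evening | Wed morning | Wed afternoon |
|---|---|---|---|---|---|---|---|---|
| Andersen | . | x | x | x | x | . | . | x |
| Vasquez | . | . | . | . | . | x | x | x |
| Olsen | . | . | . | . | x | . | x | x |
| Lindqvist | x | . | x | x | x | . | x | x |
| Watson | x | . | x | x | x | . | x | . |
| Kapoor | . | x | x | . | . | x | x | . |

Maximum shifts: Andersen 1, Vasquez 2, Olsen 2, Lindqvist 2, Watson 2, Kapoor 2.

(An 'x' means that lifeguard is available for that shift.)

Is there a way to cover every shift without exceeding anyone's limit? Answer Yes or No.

Yes

Mon afternoon can only be covered by Andersen and Kapoor, so that assignment is forced.
One valid schedule: Mon morning→Lindqvist, Mon afternoon→Andersen+Kapoor, Mon evening→Watson, Tue morning→Lindqvist, Tue afternoon→Olsen+Watson, Tue evening→Vasquez, Wed morning→Kapoor, Wed afternoon→Vasquez+Olsen.
Loads: Andersen 1/1, Vasquez 2/2, Olsen 2/2, Lindqvist 2/2, Watson 2/2, Kapoor 2/2 — all within limits.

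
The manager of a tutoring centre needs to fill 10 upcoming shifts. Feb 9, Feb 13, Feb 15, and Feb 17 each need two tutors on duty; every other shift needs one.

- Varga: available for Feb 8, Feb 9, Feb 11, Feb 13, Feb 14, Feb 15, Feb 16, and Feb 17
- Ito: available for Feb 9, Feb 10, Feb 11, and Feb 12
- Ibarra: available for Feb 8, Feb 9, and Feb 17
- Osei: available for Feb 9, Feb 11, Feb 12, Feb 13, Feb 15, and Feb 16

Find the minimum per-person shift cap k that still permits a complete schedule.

With 4 tutors and 14 worker-slots to fill, someone must work at least ⌈14/4⌉ = 4 shifts, so k ≥ 4.
k = 4 works: Feb 8→Ibarra, Feb 9→Ito+Ibarra, Feb 10→Ito, Feb 11→Ito, Feb 12→Ito, Feb 13→Varga+Osei, Feb 14→Varga, Feb 15→Varga+Osei, Feb 16→Osei, Feb 17→Varga+Ibarra.
Loads: Varga 4, Ito 4, Ibarra 3, Osei 3 — all ≤ 4.

4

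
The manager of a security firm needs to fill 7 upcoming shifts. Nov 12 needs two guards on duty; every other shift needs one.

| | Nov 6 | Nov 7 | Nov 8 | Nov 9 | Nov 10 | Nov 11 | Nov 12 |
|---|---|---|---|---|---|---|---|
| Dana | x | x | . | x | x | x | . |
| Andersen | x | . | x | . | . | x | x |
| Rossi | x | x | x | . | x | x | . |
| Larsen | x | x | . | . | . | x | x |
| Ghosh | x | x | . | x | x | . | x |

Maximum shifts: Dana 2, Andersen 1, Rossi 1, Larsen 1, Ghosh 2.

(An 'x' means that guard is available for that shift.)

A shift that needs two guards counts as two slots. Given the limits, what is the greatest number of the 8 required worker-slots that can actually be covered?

7

Total capacity across all guards is 2+1+1+1+2 = 7, and 8 slots are needed, so at most 7 can be filled.
An assignment achieving 7: Nov 6→Ghosh, Nov 7→Rossi, Nov 8→Andersen, Nov 9→Dana, Nov 10→Dana, Nov 12→Larsen+Ghosh.
Loads: Dana 2/2, Andersen 1/1, Rossi 1/1, Larsen 1/1, Ghosh 2/2.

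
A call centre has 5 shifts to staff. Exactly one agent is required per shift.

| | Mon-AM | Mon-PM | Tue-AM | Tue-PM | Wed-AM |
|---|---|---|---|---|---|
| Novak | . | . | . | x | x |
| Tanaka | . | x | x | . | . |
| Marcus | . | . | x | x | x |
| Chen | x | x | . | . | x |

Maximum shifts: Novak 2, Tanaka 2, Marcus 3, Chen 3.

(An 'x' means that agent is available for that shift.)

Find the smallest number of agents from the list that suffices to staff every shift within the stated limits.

5 slots to fill and no one can take more than 3, so at least ⌈5/3⌉ = 2 agents are needed.
Marcus and Chen alone can cover everything: Mon-AM→Chen, Mon-PM→Chen, Tue-AM→Marcus, Tue-PM→Marcus, Wed-AM→Marcus.

2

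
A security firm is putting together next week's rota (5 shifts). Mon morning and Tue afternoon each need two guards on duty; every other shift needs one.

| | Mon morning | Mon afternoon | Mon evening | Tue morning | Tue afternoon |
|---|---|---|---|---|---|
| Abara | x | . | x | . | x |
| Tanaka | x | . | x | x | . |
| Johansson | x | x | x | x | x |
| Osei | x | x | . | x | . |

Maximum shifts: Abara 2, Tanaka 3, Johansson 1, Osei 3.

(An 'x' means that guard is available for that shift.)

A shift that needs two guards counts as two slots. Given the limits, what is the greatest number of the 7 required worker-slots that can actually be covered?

7

Total capacity across all guards is 2+3+1+3 = 9, and 7 slots are needed, so at most 7 can be filled.
An assignment achieving 7: Mon morning→Tanaka+Osei, Mon afternoon→Osei, Mon evening→Abara, Tue morning→Tanaka, Tue afternoon→Abara+Johansson.
Loads: Abara 2/2, Tanaka 2/3, Johansson 1/1, Osei 2/3.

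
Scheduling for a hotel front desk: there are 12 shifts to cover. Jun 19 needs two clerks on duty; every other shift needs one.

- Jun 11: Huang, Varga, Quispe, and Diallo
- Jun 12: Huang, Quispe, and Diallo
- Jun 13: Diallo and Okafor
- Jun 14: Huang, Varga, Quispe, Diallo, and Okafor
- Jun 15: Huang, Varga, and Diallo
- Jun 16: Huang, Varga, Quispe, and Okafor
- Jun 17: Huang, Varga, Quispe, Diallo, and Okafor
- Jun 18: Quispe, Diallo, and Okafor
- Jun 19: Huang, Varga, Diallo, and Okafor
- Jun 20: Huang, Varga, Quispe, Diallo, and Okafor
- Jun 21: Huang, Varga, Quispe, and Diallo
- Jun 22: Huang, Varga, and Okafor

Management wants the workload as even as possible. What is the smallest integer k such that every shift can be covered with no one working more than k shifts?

3

With 5 clerks and 13 worker-slots to fill, someone must work at least ⌈13/5⌉ = 3 shifts, so k ≥ 3.
k = 3 works: Jun 11→Varga, Jun 12→Huang, Jun 13→Diallo, Jun 14→Quispe, Jun 15→Huang, Jun 16→Varga, Jun 17→Quispe, Jun 18→Quispe, Jun 19→Diallo+Okafor, Jun 20→Diallo, Jun 21→Varga, Jun 22→Huang.
Loads: Huang 3, Varga 3, Quispe 3, Diallo 3, Okafor 1 — all ≤ 3.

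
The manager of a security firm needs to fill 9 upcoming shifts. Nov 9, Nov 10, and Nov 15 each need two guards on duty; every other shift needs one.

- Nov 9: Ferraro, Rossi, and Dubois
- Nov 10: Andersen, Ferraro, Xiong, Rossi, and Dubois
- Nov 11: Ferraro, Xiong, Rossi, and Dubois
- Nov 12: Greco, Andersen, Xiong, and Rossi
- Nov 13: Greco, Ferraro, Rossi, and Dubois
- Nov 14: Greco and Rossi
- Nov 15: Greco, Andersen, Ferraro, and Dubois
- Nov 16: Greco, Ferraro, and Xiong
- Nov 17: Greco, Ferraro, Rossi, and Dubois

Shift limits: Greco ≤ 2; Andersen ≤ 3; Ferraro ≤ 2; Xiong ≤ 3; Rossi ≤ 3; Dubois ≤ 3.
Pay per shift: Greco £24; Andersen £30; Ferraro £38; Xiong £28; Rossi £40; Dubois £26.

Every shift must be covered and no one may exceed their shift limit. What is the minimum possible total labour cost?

£338

Picking the cheapest available guard for each shift independently would cost £314, but that ignores the shift limits.
An optimal schedule: Nov 9→Dubois+Ferraro, Nov 10→Xiong+Andersen, Nov 11→Xiong, Nov 12→Andersen, Nov 13→Greco, Nov 14→Greco, Nov 15→Dubois+Andersen, Nov 16→Xiong, Nov 17→Dubois.
Total: 26 + 38 + 28 + 30 + 28 + 30 + 24 + 24 + 26 + 30 + 28 + 26 = £338.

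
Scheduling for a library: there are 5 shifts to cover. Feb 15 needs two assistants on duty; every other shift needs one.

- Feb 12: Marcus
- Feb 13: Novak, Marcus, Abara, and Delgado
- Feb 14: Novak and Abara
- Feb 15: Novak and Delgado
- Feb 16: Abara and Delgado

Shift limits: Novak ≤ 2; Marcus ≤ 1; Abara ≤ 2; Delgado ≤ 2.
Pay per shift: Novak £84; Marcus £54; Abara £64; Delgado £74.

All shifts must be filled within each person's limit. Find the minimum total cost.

£414

Feb 12 can only be covered by Marcus, so that assignment is forced.
Feb 15 can only be covered by Novak and Delgado, so that assignment is forced.
Picking the cheapest available assistant for each shift independently would cost £394, but that ignores the shift limits.
An optimal schedule: Feb 12→Marcus, Feb 13→Delgado, Feb 14→Abara, Feb 15→Delgado+Novak, Feb 16→Abara.
Total: 54 + 74 + 64 + 74 + 84 + 64 = £414.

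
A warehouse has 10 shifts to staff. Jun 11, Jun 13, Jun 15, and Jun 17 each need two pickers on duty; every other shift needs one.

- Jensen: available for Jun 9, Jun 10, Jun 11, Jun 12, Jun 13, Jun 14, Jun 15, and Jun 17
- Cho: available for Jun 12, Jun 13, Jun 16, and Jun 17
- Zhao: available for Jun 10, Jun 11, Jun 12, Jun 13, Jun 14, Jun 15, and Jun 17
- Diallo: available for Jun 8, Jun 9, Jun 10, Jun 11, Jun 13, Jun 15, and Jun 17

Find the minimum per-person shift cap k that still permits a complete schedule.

4

With 4 pickers and 14 worker-slots to fill, someone must work at least ⌈14/4⌉ = 4 shifts, so k ≥ 4.
k = 4 works: Jun 8→Diallo, Jun 9→Jensen, Jun 10→Jensen, Jun 11→Jensen+Zhao, Jun 12→Cho, Jun 13→Cho+Zhao, Jun 14→Jensen, Jun 15→Zhao+Diallo, Jun 16→Cho, Jun 17→Cho+Zhao.
Loads: Jensen 4, Cho 4, Zhao 4, Diallo 2 — all ≤ 4.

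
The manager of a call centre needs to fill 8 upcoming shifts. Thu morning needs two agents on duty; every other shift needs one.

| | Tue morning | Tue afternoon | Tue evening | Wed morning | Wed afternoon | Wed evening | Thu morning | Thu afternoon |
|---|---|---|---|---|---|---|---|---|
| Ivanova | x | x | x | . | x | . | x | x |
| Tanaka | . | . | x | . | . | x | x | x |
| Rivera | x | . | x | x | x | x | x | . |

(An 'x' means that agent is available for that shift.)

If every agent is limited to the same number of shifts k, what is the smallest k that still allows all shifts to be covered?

With 3 agents and 9 worker-slots to fill, someone must work at least ⌈9/3⌉ = 3 shifts, so k ≥ 3.
k = 3 works: Tue morning→Ivanova, Tue afternoon→Ivanova, Tue evening→Rivera, Wed morning→Rivera, Wed afternoon→Ivanova, Wed evening→Tanaka, Thu morning→Tanaka+Rivera, Thu afternoon→Tanaka.
Loads: Ivanova 3, Tanaka 3, Rivera 3 — all ≤ 3.

3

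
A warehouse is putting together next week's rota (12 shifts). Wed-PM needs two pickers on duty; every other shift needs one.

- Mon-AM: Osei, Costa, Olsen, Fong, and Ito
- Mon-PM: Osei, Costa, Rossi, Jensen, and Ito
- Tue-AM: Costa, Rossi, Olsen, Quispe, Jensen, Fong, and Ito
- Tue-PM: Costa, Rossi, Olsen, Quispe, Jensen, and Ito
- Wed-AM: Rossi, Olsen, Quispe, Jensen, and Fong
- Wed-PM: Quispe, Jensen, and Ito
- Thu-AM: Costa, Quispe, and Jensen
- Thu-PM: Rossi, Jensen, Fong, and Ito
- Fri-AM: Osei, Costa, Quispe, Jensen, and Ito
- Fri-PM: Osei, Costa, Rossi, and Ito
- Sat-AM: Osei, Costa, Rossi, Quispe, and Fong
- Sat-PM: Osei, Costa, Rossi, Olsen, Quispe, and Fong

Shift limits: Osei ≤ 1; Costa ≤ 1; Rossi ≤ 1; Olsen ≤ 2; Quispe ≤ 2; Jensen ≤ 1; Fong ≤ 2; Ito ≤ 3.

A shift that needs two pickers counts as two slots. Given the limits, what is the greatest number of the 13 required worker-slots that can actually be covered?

13

Total capacity across all pickers is 1+1+1+2+2+1+2+3 = 13, and 13 slots are needed, so at most 13 can be filled.
An assignment achieving 13: Mon-AM→Olsen, Mon-PM→Ito, Tue-AM→Ito, Tue-PM→Ito, Wed-AM→Olsen, Wed-PM→Quispe+Jensen, Thu-AM→Costa, Thu-PM→Rossi, Fri-AM→Quispe, Fri-PM→Osei, Sat-AM→Fong, Sat-PM→Fong.
Loads: Osei 1/1, Costa 1/1, Rossi 1/1, Olsen 2/2, Quispe 2/2, Jensen 1/1, Fong 2/2, Ito 3/3.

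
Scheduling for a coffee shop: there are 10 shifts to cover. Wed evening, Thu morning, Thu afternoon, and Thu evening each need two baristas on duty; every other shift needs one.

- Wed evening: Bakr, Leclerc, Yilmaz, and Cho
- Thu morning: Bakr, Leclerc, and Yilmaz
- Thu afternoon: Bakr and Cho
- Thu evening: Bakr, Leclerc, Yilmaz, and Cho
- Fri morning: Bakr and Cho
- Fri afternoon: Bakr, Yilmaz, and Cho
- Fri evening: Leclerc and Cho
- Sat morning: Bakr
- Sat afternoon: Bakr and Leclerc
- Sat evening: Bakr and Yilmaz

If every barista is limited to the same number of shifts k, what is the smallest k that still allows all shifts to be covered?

With 4 baristas and 14 worker-slots to fill, someone must work at least ⌈14/4⌉ = 4 shifts, so k ≥ 4.
k = 4 works: Wed evening→Leclerc+Yilmaz, Thu morning→Leclerc+Yilmaz, Thu afternoon→Bakr+Cho, Thu evening→Leclerc+Cho, Fri morning→Bakr, Fri afternoon→Yilmaz, Fri evening→Leclerc, Sat morning→Bakr, Sat afternoon→Bakr, Sat evening→Yilmaz.
Loads: Bakr 4, Leclerc 4, Yilmaz 4, Cho 2 — all ≤ 4.

4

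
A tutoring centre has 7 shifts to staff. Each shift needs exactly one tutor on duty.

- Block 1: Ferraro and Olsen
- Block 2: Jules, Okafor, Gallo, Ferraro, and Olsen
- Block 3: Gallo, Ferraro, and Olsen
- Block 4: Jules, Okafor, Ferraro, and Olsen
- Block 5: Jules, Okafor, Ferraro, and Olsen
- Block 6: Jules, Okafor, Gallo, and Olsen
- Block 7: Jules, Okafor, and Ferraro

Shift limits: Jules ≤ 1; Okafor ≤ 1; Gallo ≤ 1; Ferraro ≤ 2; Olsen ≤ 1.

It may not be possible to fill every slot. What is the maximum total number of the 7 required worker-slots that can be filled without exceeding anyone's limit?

6

Total capacity across all tutors is 1+1+1+2+1 = 6, and 7 slots are needed, so at most 6 can be filled.
An assignment achieving 6: Block 1→Ferraro, Block 3→Gallo, Block 4→Okafor, Block 5→Ferraro, Block 6→Olsen, Block 7→Jules.
Loads: Jules 1/1, Okafor 1/1, Gallo 1/1, Ferraro 2/2, Olsen 1/1.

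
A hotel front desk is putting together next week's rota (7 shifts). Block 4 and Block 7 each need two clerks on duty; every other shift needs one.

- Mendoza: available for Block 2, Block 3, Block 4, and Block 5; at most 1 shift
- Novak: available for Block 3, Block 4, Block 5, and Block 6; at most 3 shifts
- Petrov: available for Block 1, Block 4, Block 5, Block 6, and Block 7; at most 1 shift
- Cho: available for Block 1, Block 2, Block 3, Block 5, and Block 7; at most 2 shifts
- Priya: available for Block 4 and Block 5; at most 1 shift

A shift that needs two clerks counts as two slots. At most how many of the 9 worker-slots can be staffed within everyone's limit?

Total capacity across all clerks is 1+3+1+2+1 = 8, and 9 slots are needed, so at most 8 can be filled.
An assignment achieving 8: Block 1→Petrov, Block 2→Mendoza, Block 3→Novak, Block 4→Novak+Priya, Block 5→Cho, Block 6→Novak, Block 7→Cho.
Loads: Mendoza 1/1, Novak 3/3, Petrov 1/1, Cho 2/2, Priya 1/1.

8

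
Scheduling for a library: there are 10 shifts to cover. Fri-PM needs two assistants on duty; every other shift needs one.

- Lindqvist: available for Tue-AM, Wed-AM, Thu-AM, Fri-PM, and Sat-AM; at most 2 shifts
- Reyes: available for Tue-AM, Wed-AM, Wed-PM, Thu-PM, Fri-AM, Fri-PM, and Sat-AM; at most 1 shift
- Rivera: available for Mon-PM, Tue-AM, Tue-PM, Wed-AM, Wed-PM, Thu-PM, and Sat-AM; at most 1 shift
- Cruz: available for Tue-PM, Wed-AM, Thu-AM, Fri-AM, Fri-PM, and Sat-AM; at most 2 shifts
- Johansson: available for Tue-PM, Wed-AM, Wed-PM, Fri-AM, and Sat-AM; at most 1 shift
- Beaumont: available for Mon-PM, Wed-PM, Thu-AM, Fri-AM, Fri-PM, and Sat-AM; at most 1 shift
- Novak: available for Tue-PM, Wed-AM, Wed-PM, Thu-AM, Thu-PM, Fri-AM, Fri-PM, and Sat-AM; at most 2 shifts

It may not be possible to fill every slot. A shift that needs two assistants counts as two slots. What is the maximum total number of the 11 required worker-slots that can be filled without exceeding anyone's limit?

Total capacity across all assistants is 2+1+1+2+1+1+2 = 10, and 11 slots are needed, so at most 10 can be filled.
An assignment achieving 10: Mon-PM→Rivera, Tue-AM→Lindqvist, Tue-PM→Cruz, Wed-AM→Novak, Wed-PM→Johansson, Thu-AM→Lindqvist, Thu-PM→Reyes, Fri-AM→Cruz, Fri-PM→Beaumont+Novak.
Loads: Lindqvist 2/2, Reyes 1/1, Rivera 1/1, Cruz 2/2, Johansson 1/1, Beaumont 1/1, Novak 2/2.

10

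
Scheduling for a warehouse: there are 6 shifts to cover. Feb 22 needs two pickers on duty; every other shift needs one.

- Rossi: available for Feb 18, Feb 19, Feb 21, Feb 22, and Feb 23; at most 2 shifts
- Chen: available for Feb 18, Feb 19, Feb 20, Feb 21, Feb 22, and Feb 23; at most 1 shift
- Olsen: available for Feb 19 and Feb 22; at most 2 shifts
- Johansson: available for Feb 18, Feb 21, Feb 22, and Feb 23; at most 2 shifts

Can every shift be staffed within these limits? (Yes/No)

Feb 20 can only be covered by Chen, so that assignment is forced.
One valid schedule: Feb 18→Rossi, Feb 19→Olsen, Feb 20→Chen, Feb 21→Rossi, Feb 22→Olsen+Johansson, Feb 23→Johansson.
Loads: Rossi 2/2, Chen 1/1, Olsen 2/2, Johansson 2/2 — all within limits.

Yes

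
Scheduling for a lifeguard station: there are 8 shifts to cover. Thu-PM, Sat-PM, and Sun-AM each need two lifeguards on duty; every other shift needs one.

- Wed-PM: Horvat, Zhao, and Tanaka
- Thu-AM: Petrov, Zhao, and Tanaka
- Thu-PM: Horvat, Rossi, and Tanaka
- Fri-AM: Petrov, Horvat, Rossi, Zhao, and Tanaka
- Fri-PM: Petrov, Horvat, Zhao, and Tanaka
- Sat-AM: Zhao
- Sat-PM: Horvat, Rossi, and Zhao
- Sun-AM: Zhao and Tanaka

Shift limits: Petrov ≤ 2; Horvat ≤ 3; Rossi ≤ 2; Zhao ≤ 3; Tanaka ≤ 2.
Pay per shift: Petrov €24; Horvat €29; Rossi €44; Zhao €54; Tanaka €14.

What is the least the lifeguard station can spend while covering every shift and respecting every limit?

€359

Sat-AM can only be covered by Zhao, so that assignment is forced.
Sun-AM can only be covered by Zhao and Tanaka, so that assignment is forced.
Picking the cheapest available lifeguard for each shift independently would cost €294, but that ignores the shift limits.
An optimal schedule: Wed-PM→Tanaka, Thu-AM→Petrov, Thu-PM→Horvat+Rossi, Fri-AM→Horvat, Fri-PM→Petrov, Sat-AM→Zhao, Sat-PM→Horvat+Rossi, Sun-AM→Tanaka+Zhao.
Total: 14 + 24 + 29 + 44 + 29 + 24 + 54 + 29 + 44 + 14 + 54 = €359.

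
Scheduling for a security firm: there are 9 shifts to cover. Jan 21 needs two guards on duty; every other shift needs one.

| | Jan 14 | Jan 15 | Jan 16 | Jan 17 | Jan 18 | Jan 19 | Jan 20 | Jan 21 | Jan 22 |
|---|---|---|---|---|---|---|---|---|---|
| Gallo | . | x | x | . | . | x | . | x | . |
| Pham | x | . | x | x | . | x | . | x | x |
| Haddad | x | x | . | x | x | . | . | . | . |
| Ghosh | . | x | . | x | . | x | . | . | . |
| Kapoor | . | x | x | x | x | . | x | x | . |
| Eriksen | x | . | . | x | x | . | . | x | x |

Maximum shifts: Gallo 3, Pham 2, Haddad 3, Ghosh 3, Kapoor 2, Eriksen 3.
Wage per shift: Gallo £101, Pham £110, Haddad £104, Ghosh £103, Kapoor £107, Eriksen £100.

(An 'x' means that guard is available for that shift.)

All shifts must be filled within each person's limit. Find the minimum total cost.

£1020

Jan 20 can only be covered by Kapoor, so that assignment is forced.
Picking the cheapest available guard for each shift independently would cost £1011, but that ignores the shift limits.
An optimal schedule: Jan 14→Eriksen, Jan 15→Ghosh, Jan 16→Gallo, Jan 17→Ghosh, Jan 18→Haddad, Jan 19→Gallo, Jan 20→Kapoor, Jan 21→Eriksen+Gallo, Jan 22→Eriksen.
Total: 100 + 103 + 101 + 103 + 104 + 101 + 107 + 100 + 101 + 100 = £1020.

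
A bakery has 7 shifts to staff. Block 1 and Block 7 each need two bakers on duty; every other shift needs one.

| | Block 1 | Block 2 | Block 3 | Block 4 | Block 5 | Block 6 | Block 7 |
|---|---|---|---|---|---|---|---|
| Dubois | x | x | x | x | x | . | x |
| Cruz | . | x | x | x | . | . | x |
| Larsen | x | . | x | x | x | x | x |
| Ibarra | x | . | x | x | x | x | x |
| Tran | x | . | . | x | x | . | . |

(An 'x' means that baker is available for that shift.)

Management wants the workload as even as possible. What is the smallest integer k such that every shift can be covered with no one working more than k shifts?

2

With 5 bakers and 9 worker-slots to fill, someone must work at least ⌈9/5⌉ = 2 shifts, so k ≥ 2.
k = 2 works: Block 1→Ibarra+Tran, Block 2→Dubois, Block 3→Dubois, Block 4→Cruz, Block 5→Larsen, Block 6→Larsen, Block 7→Cruz+Ibarra.
Loads: Dubois 2, Cruz 2, Larsen 2, Ibarra 2, Tran 1 — all ≤ 2.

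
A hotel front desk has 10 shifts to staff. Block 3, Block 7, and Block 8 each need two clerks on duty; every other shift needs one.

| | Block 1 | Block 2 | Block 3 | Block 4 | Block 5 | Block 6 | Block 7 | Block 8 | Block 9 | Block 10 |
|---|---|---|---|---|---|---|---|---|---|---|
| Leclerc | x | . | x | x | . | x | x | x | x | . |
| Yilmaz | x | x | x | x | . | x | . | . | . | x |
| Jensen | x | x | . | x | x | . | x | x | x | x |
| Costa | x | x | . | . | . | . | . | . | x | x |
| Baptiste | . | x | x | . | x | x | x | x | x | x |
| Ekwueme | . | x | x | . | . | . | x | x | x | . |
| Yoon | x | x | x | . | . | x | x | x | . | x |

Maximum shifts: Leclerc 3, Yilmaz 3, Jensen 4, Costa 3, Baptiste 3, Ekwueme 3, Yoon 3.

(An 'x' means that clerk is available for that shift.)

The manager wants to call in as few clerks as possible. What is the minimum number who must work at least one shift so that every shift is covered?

13 slots to fill and no one can take more than 4, so at least ⌈13/4⌉ = 4 clerks are needed.
Leclerc, Yilmaz, Jensen, and Costa alone can cover everything: Block 1→Costa, Block 2→Yilmaz, Block 3→Leclerc+Yilmaz, Block 4→Jensen, Block 5→Jensen, Block 6→Yilmaz, Block 7→Leclerc+Jensen, Block 8→Leclerc+Jensen, Block 9→Costa, Block 10→Costa.

4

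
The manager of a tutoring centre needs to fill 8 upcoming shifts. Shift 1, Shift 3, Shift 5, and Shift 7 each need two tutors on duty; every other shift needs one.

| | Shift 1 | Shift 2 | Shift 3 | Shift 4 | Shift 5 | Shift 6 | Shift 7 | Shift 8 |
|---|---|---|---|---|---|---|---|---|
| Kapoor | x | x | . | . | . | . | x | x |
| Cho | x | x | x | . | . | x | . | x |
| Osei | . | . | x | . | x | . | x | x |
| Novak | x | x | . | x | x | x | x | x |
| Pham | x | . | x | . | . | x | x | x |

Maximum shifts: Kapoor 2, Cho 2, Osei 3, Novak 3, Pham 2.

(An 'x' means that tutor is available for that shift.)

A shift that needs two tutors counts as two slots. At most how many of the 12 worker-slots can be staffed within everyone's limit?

12

Total capacity across all tutors is 2+2+3+3+2 = 12, and 12 slots are needed, so at most 12 can be filled.
An assignment achieving 12: Shift 1→Kapoor+Novak, Shift 2→Kapoor, Shift 3→Cho+Osei, Shift 4→Novak, Shift 5→Osei+Novak, Shift 6→Cho, Shift 7→Osei+Pham, Shift 8→Pham.
Loads: Kapoor 2/2, Cho 2/2, Osei 3/3, Novak 3/3, Pham 2/2.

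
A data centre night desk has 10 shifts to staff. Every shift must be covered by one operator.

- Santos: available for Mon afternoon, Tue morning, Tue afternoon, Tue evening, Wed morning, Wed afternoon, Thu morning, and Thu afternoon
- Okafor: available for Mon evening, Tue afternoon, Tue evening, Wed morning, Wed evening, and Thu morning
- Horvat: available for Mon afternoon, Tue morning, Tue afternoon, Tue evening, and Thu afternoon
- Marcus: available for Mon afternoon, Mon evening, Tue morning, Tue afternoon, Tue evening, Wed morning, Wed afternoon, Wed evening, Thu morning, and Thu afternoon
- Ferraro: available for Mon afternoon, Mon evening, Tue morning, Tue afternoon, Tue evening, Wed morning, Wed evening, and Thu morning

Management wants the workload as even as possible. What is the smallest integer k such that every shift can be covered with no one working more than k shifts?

2

With 5 operators and 10 worker-slots to fill, someone must work at least ⌈10/5⌉ = 2 shifts, so k ≥ 2.
k = 2 works: Mon afternoon→Horvat, Mon evening→Okafor, Tue morning→Horvat, Tue afternoon→Ferraro, Tue evening→Ferraro, Wed morning→Marcus, Wed afternoon→Santos, Wed evening→Okafor, Thu morning→Marcus, Thu afternoon→Santos.
Loads: Santos 2, Okafor 2, Horvat 2, Marcus 2, Ferraro 2 — all ≤ 2.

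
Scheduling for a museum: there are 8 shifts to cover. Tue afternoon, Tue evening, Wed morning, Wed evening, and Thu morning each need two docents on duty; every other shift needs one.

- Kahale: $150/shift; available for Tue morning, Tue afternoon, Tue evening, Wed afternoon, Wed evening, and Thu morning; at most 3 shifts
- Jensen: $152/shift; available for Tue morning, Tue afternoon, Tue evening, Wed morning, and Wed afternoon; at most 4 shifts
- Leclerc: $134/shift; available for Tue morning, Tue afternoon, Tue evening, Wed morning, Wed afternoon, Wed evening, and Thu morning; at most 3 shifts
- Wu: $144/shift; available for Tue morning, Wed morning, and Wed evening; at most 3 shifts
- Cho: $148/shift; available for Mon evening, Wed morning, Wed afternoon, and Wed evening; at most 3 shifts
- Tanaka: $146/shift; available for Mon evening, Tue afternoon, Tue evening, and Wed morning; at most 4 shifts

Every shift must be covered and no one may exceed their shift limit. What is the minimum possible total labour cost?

Thu morning can only be covered by Kahale and Leclerc, so that assignment is forced.
Picking the cheapest available docent for each shift independently would cost $1814, but that ignores the shift limits.
An optimal schedule: Mon evening→Tanaka, Tue morning→Wu, Tue afternoon→Leclerc+Tanaka, Tue evening→Leclerc+Tanaka, Wed morning→Wu+Tanaka, Wed afternoon→Cho, Wed evening→Wu+Cho, Thu morning→Leclerc+Kahale.
Total: 146 + 144 + 134 + 146 + 134 + 146 + 144 + 146 + 148 + 144 + 148 + 134 + 150 = $1864.

$1864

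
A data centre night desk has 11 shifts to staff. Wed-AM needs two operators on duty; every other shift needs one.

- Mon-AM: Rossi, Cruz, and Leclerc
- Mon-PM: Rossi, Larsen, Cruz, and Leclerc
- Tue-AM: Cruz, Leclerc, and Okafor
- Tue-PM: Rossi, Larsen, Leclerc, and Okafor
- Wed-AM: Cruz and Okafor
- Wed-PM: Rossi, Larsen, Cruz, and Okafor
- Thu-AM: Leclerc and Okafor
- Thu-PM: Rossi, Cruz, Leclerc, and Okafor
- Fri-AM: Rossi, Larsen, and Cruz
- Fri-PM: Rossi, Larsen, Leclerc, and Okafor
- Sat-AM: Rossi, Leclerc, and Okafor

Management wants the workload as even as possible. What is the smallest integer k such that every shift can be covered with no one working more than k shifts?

With 5 operators and 12 worker-slots to fill, someone must work at least ⌈12/5⌉ = 3 shifts, so k ≥ 3.
k = 3 works: Mon-AM→Rossi, Mon-PM→Larsen, Tue-AM→Cruz, Tue-PM→Larsen, Wed-AM→Cruz+Okafor, Wed-PM→Larsen, Thu-AM→Leclerc, Thu-PM→Cruz, Fri-AM→Rossi, Fri-PM→Leclerc, Sat-AM→Rossi.
Loads: Rossi 3, Larsen 3, Cruz 3, Leclerc 2, Okafor 1 — all ≤ 3.

3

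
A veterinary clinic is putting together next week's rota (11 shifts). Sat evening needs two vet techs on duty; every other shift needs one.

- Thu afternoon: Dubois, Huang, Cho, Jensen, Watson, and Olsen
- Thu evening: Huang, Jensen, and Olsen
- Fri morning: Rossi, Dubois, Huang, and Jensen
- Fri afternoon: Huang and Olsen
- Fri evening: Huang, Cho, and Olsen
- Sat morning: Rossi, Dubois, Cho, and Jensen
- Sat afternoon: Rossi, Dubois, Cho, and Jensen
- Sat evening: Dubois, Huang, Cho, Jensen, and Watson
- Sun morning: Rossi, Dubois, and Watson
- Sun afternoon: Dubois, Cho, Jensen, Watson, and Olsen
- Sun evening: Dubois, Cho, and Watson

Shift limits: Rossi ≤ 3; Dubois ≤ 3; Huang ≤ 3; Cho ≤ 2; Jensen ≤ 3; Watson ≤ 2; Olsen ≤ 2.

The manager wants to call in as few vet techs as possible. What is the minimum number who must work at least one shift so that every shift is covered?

4

12 slots to fill and no one can take more than 3, so at least ⌈12/3⌉ = 4 vet techs are needed.
Rossi, Dubois, Huang, and Jensen alone can cover everything: Thu afternoon→Jensen, Thu evening→Huang, Fri morning→Jensen, Fri afternoon→Huang, Fri evening→Huang, Sat morning→Rossi, Sat afternoon→Rossi, Sat evening→Dubois+Jensen, Sun morning→Rossi, Sun afternoon→Dubois, Sun evening→Dubois.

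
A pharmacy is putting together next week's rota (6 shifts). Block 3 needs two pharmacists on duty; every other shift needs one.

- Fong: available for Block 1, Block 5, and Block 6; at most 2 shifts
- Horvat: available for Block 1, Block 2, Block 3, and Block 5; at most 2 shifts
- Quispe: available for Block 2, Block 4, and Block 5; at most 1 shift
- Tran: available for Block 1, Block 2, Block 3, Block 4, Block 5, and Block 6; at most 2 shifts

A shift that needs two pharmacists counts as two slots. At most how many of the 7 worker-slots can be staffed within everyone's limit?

Total capacity across all pharmacists is 2+2+1+2 = 7, and 7 slots are needed, so at most 7 can be filled.
An assignment achieving 7: Block 1→Fong, Block 2→Horvat, Block 3→Horvat+Tran, Block 4→Quispe, Block 5→Tran, Block 6→Fong.
Loads: Fong 2/2, Horvat 2/2, Quispe 1/1, Tran 2/2.

7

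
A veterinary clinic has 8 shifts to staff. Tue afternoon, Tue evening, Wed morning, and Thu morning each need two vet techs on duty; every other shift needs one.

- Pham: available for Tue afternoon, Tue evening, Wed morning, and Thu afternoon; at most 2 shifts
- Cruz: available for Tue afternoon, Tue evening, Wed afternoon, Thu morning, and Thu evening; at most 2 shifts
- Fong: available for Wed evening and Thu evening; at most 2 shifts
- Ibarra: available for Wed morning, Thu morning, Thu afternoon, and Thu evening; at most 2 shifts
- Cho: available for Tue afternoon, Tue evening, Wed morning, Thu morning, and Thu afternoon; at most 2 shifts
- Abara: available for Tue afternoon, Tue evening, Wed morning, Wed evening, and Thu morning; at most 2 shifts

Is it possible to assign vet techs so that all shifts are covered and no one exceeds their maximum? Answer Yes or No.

Yes

Wed afternoon can only be covered by Cruz, so that assignment is forced.
One valid schedule: Tue afternoon→Pham+Cruz, Tue evening→Cho+Abara, Wed morning→Ibarra+Cho, Wed afternoon→Cruz, Wed evening→Fong, Thu morning→Ibarra+Abara, Thu afternoon→Pham, Thu evening→Fong.
Loads: Pham 2/2, Cruz 2/2, Fong 2/2, Ibarra 2/2, Cho 2/2, Abara 2/2 — all within limits.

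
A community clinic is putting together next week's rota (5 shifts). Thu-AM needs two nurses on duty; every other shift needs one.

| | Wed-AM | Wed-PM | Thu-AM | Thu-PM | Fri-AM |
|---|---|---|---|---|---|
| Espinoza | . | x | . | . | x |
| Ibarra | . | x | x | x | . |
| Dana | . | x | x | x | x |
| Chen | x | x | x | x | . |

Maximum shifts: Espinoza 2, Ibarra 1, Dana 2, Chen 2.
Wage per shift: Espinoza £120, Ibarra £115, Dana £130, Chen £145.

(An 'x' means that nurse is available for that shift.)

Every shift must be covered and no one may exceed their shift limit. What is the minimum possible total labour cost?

£760

Wed-AM can only be covered by Chen, so that assignment is forced.
Picking the cheapest available nurse for each shift independently would cost £740, but that ignores the shift limits.
An optimal schedule: Wed-AM→Chen, Wed-PM→Espinoza, Thu-AM→Ibarra+Dana, Thu-PM→Dana, Fri-AM→Espinoza.
Total: 145 + 120 + 115 + 130 + 130 + 120 = £760.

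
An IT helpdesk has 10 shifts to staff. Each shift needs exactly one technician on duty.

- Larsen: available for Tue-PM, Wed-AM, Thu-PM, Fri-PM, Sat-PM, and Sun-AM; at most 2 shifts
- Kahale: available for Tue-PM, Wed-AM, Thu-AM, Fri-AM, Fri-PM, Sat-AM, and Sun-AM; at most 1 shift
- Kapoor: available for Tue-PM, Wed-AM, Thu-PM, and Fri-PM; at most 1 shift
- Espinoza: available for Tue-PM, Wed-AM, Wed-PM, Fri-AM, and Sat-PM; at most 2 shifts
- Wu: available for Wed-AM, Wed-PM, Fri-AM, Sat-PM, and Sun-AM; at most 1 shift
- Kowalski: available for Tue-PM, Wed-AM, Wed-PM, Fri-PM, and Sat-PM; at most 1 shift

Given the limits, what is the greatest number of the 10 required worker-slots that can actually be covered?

Total capacity across all technicians is 2+1+1+2+1+1 = 8, and 10 slots are needed, so at most 8 can be filled.
An assignment achieving 8: Tue-PM→Kowalski, Wed-PM→Espinoza, Thu-AM→Kahale, Thu-PM→Larsen, Fri-AM→Espinoza, Fri-PM→Kapoor, Sat-PM→Wu, Sun-AM→Larsen.
Loads: Larsen 2/2, Kahale 1/1, Kapoor 1/1, Espinoza 2/2, Wu 1/1, Kowalski 1/1.

8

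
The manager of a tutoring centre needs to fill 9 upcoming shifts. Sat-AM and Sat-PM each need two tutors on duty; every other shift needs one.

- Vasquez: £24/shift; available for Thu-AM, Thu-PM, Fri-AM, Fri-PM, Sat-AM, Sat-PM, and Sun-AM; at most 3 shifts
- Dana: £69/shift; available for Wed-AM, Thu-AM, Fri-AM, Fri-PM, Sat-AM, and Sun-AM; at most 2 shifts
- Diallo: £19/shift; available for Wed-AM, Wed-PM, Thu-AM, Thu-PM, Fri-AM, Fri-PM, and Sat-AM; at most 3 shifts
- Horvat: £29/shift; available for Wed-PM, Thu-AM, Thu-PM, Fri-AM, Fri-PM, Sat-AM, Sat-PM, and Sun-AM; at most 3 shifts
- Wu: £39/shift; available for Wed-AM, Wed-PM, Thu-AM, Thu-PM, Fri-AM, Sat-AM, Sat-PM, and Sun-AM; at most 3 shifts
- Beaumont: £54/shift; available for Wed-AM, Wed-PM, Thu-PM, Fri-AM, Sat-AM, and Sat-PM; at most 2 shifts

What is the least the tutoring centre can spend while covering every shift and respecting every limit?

Picking the cheapest available tutor for each shift independently would cost £234, but that ignores the shift limits.
An optimal schedule: Wed-AM→Diallo, Wed-PM→Diallo, Thu-AM→Vasquez, Thu-PM→Vasquez, Fri-AM→Horvat, Fri-PM→Diallo, Sat-AM→Horvat+Wu, Sat-PM→Horvat+Wu, Sun-AM→Vasquez.
Total: 19 + 19 + 24 + 24 + 29 + 19 + 29 + 39 + 29 + 39 + 24 = £294.

£294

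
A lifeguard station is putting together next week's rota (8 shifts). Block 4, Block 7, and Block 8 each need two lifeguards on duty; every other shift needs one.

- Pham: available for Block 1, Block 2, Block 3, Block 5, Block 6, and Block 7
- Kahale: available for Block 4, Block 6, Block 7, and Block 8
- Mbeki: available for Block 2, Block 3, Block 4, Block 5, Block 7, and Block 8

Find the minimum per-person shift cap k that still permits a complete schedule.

With 3 lifeguards and 11 worker-slots to fill, someone must work at least ⌈11/3⌉ = 4 shifts, so k ≥ 4.
k = 4 works: Block 1→Pham, Block 2→Pham, Block 3→Pham, Block 4→Kahale+Mbeki, Block 5→Pham, Block 6→Kahale, Block 7→Kahale+Mbeki, Block 8→Kahale+Mbeki.
Loads: Pham 4, Kahale 4, Mbeki 3 — all ≤ 4.

4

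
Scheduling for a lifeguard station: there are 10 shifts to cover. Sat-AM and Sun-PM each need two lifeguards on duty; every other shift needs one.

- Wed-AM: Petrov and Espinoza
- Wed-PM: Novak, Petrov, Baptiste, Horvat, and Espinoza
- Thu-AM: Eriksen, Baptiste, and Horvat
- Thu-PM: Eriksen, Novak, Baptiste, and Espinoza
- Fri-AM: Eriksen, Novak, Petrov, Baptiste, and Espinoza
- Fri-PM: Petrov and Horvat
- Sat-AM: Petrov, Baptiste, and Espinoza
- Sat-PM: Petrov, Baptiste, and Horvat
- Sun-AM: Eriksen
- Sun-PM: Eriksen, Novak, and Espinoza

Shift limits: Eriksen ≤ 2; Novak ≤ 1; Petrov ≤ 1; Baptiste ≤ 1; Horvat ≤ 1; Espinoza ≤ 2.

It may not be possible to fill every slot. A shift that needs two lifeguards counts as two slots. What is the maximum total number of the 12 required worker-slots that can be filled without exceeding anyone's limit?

Total capacity across all lifeguards is 2+1+1+1+1+2 = 8, and 12 slots are needed, so at most 8 can be filled.
An assignment achieving 8: Wed-AM→Petrov, Thu-AM→Eriksen, Fri-PM→Horvat, Sat-AM→Baptiste+Espinoza, Sun-AM→Eriksen, Sun-PM→Novak+Espinoza.
Loads: Eriksen 2/2, Novak 1/1, Petrov 1/1, Baptiste 1/1, Horvat 1/1, Espinoza 2/2.

8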